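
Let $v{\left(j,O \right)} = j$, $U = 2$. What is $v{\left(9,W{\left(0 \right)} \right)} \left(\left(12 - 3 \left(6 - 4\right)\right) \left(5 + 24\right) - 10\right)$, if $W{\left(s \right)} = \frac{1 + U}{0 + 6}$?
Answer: $1476$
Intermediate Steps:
$W{\left(s \right)} = \frac{1}{2}$ ($W{\left(s \right)} = \frac{1 + 2}{0 + 6} = \frac{3}{6} = 3 \cdot \frac{1}{6} = \frac{1}{2}$)
$v{\left(9,W{\left(0 \right)} \right)} \left(\left(12 - 3 \left(6 - 4\right)\right) \left(5 + 24\right) - 10\right) = 9 \left(\left(12 - 3 \left(6 - 4\right)\right) \left(5 + 24\right) - 10\right) = 9 \left(\left(12 - 6\right) 29 - 10\right) = 9 \left(6 \cdot 29 - 10\right) = 9 \left(174 - 10\right) = 9 \cdot 164 = 1476$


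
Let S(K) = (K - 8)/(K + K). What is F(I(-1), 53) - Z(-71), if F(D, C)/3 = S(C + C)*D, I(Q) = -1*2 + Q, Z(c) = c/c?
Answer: -547/106 ≈ -5.1604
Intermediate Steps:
Z(c) = 1
S(K) = (-8 + K)/(2*K) (S(K) = (-8 + K)/((2*K)) = (-8 + K)*(1/(2*K)) = (-8 + K)/(2*K))
I(Q) = -2 + Q
F(D, C) = 3*D*(-8 + 2*C)/(4*C) (F(D, C) = 3*(((-8 + (C + C))/(2*(C + C)))*D) = 3*(((-8 + 2*C)/(2*((2*C))))*D) = 3*(((1/(2*C))*(-8 + 2*C)/2)*D) = 3*(((-8 + 2*C)/(4*C))*D) = 3*(D*(-8 + 2*C)/(4*C)) = 3*D*(-8 + 2*C)/(4*C))
F(I(-1), 53) - Z(-71) = (3/2)*(-2 - 1)*(-4 + 53)/53 - 1*1 = (3/2)*(-3)*(1/53)*49 - 1 = -441/106 - 1 = -547/106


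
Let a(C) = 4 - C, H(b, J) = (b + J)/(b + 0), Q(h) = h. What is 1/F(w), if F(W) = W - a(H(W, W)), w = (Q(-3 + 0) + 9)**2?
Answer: 1/34 ≈ 0.029412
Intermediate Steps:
H(b, J) = (J + b)/b
w = 36 (w = ((-3 + 0) + 9)**2 = (-3 + 9)**2 = 6**2 = 36)
F(W) = -2 + W (F(W) = W - (4 - (W + W)/W) = W - (4 - 2*W/W) = W - (4 - 1*2) = W - (4 - 2) = W - 1*2 = W - 2 = -2 + W)
1/F(w) = 1/(-2 + 36) = 1/34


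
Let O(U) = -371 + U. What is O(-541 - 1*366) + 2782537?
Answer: 2781259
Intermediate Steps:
O(-541 - 1*366) + 2782537 = (-371 + (-541 - 1*366)) + 2782537 = (-371 + (-541 - 366)) + 2782537 = (-371 - 907) + 2782537 = -1278 + 2782537 = 2781259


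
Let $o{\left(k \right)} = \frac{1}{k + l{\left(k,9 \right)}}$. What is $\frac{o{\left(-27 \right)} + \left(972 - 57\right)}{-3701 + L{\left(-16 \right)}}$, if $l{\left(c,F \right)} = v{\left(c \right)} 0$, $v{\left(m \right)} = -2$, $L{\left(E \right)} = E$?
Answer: $- \frac{24704}{100359} \approx -0.24616$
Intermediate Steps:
$l{\left(c,F \right)} = 0$ ($l{\left(c,F \right)} = \left(-2\right) 0 = 0$)
$o{\left(k \right)} = \frac{1}{k}$ ($o{\left(k \right)} = \frac{1}{k + 0} = \frac{1}{k}$)
$\frac{o{\left(-27 \right)} + \left(972 - 57\right)}{-3701 + L{\left(-16 \right)}} = \frac{\frac{1}{-27} + \left(972 - 57\right)}{-3701 - 16} = \frac{- \frac{1}{27} + 915}{-3717} = \frac{24704}{27} \left(- \frac{1}{3717}\right) = - \frac{24704}{100359}$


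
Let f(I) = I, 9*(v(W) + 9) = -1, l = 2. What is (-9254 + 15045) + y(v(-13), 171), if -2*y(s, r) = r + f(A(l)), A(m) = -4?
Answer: 11415/2 ≈ 5707.5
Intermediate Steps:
v(W) = -82/9 (v(W) = -9 + (⅑)*(-1) = -9 - ⅑ = -82/9)
y(s, r) = 2 - r/2 (y(s, r) = -(r - 4)/2 = -(-4 + r)/2 = 2 - r/2)
(-9254 + 15045) + y(v(-13), 171) = (-9254 + 15045) + (2 - ½*171) = 5791 + (2 - 171/2) = 5791 - 167/2 = 11415/2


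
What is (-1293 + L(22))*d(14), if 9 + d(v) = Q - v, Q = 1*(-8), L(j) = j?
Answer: 39401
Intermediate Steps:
Q = -8
d(v) = -17 - v (d(v) = -9 + (-8 - v) = -17 - v)
(-1293 + L(22))*d(14) = (-1293 + 22)*(-17 - 1*14) = -1271*(-17 - 14) = -1271*(-31) = 39401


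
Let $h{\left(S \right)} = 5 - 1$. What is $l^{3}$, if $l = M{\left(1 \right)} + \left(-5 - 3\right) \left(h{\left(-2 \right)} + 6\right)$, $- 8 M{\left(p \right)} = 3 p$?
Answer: $- \frac{265847707}{512} \approx -5.1923 \cdot 10^{5}$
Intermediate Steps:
$h{\left(S \right)} = 4$ ($h{\left(S \right)} = 5 - 1 = 4$)
$M{\left(p \right)} = - \frac{3 p}{8}$
$l = - \frac{643}{8}$ ($l = \left(- \frac{3}{8}\right) 1 + \left(-5 - 3\right) \left(4 + 6\right) = - \frac{3}{8} - 80 = - \frac{643}{8} \approx -80.375$)
$l^{3} = \left(- \frac{643}{8}\right)^{3} = - \frac{265847707}{512}$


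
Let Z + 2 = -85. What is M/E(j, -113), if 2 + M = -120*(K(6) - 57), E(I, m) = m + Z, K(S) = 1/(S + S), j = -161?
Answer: -1707/50 ≈ -34.140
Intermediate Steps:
Z = -87 (Z = -2 - 85 = -87)
K(S) = 1/(2*S)
E(I, m) = -87 + m (E(I, m) = m - 87 = -87 + m)
M = 6828 (M = -2 - 120*((1/2)/6 - 57) = -2 - 120*((1/2)*(1/6) - 57) = -2 - 120*(1/12 - 57) = -2 - 120*(-683/12) = -2 + 6830 = 6828)
M/E(j, -113) = 6828/(-87 - 113) = 6828/(-200) = 6828*(-1/200) = -1707/50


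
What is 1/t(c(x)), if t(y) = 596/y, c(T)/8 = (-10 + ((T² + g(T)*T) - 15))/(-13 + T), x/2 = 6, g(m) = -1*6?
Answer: -94/149 ≈ -0.63087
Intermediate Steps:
g(m) = -6
x = 12 (x = 2*6 = 12)
c(T) = 8*(-25 + T² - 6*T)/(-13 + T) (c(T) = 8*((-10 + ((T² - 6*T) - 15))/(-13 + T)) = 8*((-10 + (-15 + T² - 6*T))/(-13 + T)) = 8*((-25 + T² - 6*T)/(-13 + T)) = 8*(-25 + T² - 6*T)/(-13 + T))
1/t(c(x)) = 1/(596/((8*(-25 + 12² - 6*12)/(-13 + 12)))) = 1/(596/((8*(-25 + 144 - 72)/(-1)))) = 1/(596/((8*(-1)*47))) = 1/(596/(-376)) = 1/(596*(-1/376)) = 1/(-149/94) = -94/149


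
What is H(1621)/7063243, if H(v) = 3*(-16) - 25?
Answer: -73/7063243 ≈ -1.0335e-5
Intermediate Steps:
H(v) = -73 (H(v) = -48 - 25 = -73)
H(1621)/7063243 = -73/7063243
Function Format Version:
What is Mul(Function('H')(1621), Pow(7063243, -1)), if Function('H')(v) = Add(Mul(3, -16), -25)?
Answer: Rational(-73, 7063243) ≈ -1.0335e-5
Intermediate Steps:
Function('H')(v) = -73 (Function('H')(v) = Add(-48, -25) = -73)
Mul(Function('H')(1621), Pow(7063243, -1)) = Mul(-73, Pow(7063243, -1)) = Mul(-73, Rational(1, 7063243)) = Rational(-73, 7063243)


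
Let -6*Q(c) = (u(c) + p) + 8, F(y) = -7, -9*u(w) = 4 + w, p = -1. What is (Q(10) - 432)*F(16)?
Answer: 163639/54 ≈ 3030.4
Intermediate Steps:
u(w) = -4/9 - w/9 (u(w) = -(4 + w)/9 = -4/9 - w/9)
Q(c) = -59/54 + c/54 (Q(c) = -(((-4/9 - c/9) - 1) + 8)/6 = -((-13/9 - c/9) + 8)/6 = -(59/9 - c/9)/6 = -59/54 + c/54)
(Q(10) - 432)*F(16) = ((-59/54 + (1/54)*10) - 432)*(-7) = ((-59/54 + 5/27) - 432)*(-7) = (-49/54 - 432)*(-7) = -23377/54*(-7) = 163639/54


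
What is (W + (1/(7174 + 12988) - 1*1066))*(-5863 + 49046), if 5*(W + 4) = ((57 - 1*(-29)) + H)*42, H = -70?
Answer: -4072926896073/100810 ≈ -4.0402e+7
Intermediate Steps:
W = 652/5 (W = -4 + (((57 - 1*(-29)) - 70)*42)/5 = -4 + (((57 + 29) - 70)*42)/5 = -4 + ((86 - 70)*42)/5 = -4 + (16*42)/5 = -4 + (1/5)*672 = -4 + 672/5 = 652/5 ≈ 130.40)
(W + (1/(7174 + 12988) - 1*1066))*(-5863 + 49046) = (652/5 + (1/(7174 + 12988) - 1*1066))*(-5863 + 49046) = (652/5 + (1/20162 - 1066))*43183 = (652/5 - 21492691/20162)*43183 = -94317831/100810*43183 = -4072926896073/100810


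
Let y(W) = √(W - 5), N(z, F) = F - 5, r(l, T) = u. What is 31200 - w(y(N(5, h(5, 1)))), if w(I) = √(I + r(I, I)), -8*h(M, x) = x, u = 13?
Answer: 31200 - √(52 + 9*I*√2)/2 ≈ 31196.0 - 0.43804*I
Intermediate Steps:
h(M, x) = -x/8
r(l, T) = 13
N(z, F) = -5 + F
y(W) = √(-5 + W)
w(I) = √(13 + I) (w(I) = √(I + 13) = √(13 + I))
31200 - w(y(N(5, h(5, 1)))) = 31200 - √(13 + √(-5 + (-5 - ⅛*1))) = 31200 - √(13 + √(-5 + (-5 - ⅛))) = 31200 - √(13 + √(-5 - 41/8)) = 31200 - √(13 + √(-81/8)) = 31200 - √(13 + 9*I*√2/4)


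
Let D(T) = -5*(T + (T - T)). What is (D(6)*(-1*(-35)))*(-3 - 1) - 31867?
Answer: -27667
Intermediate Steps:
D(T) = -5*T (D(T) = -5*(T + 0) = -5*T)
(D(6)*(-1*(-35)))*(-3 - 1) - 31867 = ((-5*6)*(-1*(-35)))*(-3 - 1) - 31867 = -30*35*(-4) - 31867 = -1050*(-4) - 31867 = 4200 - 31867 = -27667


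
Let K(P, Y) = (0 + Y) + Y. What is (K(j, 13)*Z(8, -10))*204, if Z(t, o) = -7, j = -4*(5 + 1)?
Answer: -37128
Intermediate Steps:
j = -24 (j = -4*6 = -24)
K(P, Y) = 2*Y (K(P, Y) = Y + Y = 2*Y)
(K(j, 13)*Z(8, -10))*204 = ((2*13)*(-7))*204 = (26*(-7))*204 = -182*204 = -37128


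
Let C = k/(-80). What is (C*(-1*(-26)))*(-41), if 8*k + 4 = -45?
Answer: -26117/320 ≈ -81.616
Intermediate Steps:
k = -49/8 (k = -½ + (⅛)*(-45) = -½ - 45/8 = -49/8 ≈ -6.1250)
C = 49/640 (C = -49/8/(-80) = -49/8*(-1/80) = 49/640 ≈ 0.076563)
(C*(-1*(-26)))*(-41) = (49*(-1*(-26))/640)*(-41) = ((49/640)*26)*(-41) = (637/320)*(-41) = -26117/320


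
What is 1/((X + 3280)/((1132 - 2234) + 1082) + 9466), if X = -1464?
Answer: 5/46876 ≈ 0.00010666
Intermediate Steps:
1/((X + 3280)/((1132 - 2234) + 1082) + 9466) = 1/((-1464 + 3280)/((1132 - 2234) + 1082) + 9466) = 1/(1816/(-1102 + 1082) + 9466) = 1/(1816/(-20) + 9466) = 1/(1816*(-1/20) + 9466) = 1/(-454/5 + 9466) = 1/(46876/5) = 5/46876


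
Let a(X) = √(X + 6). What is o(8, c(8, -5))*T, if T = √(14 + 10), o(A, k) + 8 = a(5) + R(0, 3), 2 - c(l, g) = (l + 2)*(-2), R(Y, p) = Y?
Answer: 2*√6*(-8 + √11) ≈ -22.944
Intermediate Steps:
a(X) = √(6 + X)
c(l, g) = 6 + 2*l (c(l, g) = 2 - (l + 2)*(-2) = 2 - (2 + l)*(-2) = 2 - (-4 - 2*l) = 2 + (4 + 2*l) = 6 + 2*l)
o(A, k) = -8 + √11 (o(A, k) = -8 + (√(6 + 5) + 0) = -8 + (√11 + 0) = -8 + √11)
T = 2*√6 (T = √24 = 2*√6 ≈ 4.8990)
o(8, c(8, -5))*T = (-8 + √11)*(2*√6) = 2*√6*(-8 + √11)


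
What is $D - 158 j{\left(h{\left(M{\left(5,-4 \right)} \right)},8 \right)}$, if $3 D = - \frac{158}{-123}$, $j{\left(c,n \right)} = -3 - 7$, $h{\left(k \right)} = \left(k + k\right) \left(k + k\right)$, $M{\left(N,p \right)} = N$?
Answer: $\frac{583178}{369} \approx 1580.4$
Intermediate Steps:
$h{\left(k \right)} = 4 k^{2}$ ($h{\left(k \right)} = 2 k 2 k = 4 k^{2}$)
$j{\left(c,n \right)} = -10$ ($j{\left(c,n \right)} = -3 - 7 = -10$)
$D = \frac{158}{369}$ ($D = \frac{\left(-158\right) \frac{1}{-123}}{3} = \frac{\left(-158\right) \left(- \frac{1}{123}\right)}{3} = \frac{1}{3} \cdot \frac{158}{123} = \frac{158}{369} \approx 0.42818$)
$D - 158 j{\left(h{\left(M{\left(5,-4 \right)} \right)},8 \right)} = \frac{158}{369} - -1580 = \frac{158}{369} + 1580 = \frac{583178}{369}$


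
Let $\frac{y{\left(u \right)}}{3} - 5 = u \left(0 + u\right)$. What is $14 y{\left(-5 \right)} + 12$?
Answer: $1272$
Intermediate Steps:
$y{\left(u \right)} = 15 + 3 u^{2}$ ($y{\left(u \right)} = 15 + 3 u \left(0 + u\right) = 15 + 3 u u = 15 + 3 u^{2}$)
$14 y{\left(-5 \right)} + 12 = 14 \left(15 + 3 \left(-5\right)^{2}\right) + 12 = 14 \left(15 + 3 \cdot 25\right) + 12 = 14 \left(15 + 75\right) + 12 = 14 \cdot 90 + 12 = 1260 + 12 = 1272$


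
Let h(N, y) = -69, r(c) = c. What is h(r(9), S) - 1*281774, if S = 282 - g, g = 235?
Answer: -281843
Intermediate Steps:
S = 47 (S = 282 - 1*235 = 282 - 235 = 47)
h(r(9), S) - 1*281774 = -69 - 1*281774 = -69 - 281774 = -281843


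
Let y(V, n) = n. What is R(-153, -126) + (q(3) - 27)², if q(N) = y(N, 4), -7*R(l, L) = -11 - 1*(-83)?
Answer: 3631/7 ≈ 518.71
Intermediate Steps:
R(l, L) = -72/7 (R(l, L) = -(-11 - 1*(-83))/7 = -(-11 + 83)/7 = -⅐*72 = -72/7)
q(N) = 4
R(-153, -126) + (q(3) - 27)² = -72/7 + (4 - 27)² = -72/7 + (-23)² = -72/7 + 529 = 3631/7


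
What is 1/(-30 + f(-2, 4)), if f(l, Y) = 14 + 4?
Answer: -1/12 ≈ -0.083333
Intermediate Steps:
f(l, Y) = 18
1/(-30 + f(-2, 4)) = 1/(-30 + 18) = 1/(-12) = -1/12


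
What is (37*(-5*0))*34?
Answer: 0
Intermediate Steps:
(37*(-5*0))*34 = (37*0)*34 = 0*34 = 0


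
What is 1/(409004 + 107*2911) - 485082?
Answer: -349492364441/720481 ≈ -4.8508e+5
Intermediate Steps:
1/(409004 + 107*2911) - 485082 = 1/(409004 + 311477) - 485082 = 1/720481 - 485082 = -349492364441/720481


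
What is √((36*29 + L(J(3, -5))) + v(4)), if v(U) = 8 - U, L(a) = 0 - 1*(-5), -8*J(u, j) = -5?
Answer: 9*√13 ≈ 32.450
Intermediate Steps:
J(u, j) = 5/8 (J(u, j) = -⅛*(-5) = 5/8)
L(a) = 5 (L(a) = 0 + 5 = 5)
√((36*29 + L(J(3, -5))) + v(4)) = √((36*29 + 5) + (8 - 1*4)) = √((1044 + 5) + (8 - 4)) = √(1049 + 4) = √1053 = 9*√13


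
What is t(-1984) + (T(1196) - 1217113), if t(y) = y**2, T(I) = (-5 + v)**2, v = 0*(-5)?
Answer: 2719168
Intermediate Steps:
v = 0
T(I) = 25 (T(I) = (-5 + 0)**2 = (-5)**2 = 25)
t(-1984) + (T(1196) - 1217113) = (-1984)**2 + (25 - 1217113) = 3936256 - 1217088 = 2719168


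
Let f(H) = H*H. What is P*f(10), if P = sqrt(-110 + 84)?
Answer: 100*I*sqrt(26) ≈ 509.9*I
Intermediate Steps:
f(H) = H**2
P = I*sqrt(26) (P = sqrt(-26) = I*sqrt(26) ≈ 5.099*I)
P*f(10) = (I*sqrt(26))*10**2 = (I*sqrt(26))*100 = 100*I*sqrt(26)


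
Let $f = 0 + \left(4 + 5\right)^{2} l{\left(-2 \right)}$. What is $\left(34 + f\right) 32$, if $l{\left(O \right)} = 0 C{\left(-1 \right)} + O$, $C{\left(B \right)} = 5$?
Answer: $-4096$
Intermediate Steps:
$l{\left(O \right)} = O$ ($l{\left(O \right)} = 0 \cdot 5 + O = 0 + O = O$)
$f = -162$ ($f = 0 + \left(4 + 5\right)^{2} \left(-2\right) = 0 + 9^{2} \left(-2\right) = 0 + 81 \left(-2\right) = 0 - 162 = -162$)
$\left(34 + f\right) 32 = \left(34 - 162\right) 32 = \left(-128\right) 32 = -4096$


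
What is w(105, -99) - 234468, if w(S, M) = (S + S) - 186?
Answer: -234444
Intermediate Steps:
w(S, M) = -186 + 2*S (w(S, M) = 2*S - 186 = -186 + 2*S)
w(105, -99) - 234468 = (-186 + 2*105) - 234468 = (-186 + 210) - 234468 = 24 - 234468 = -234444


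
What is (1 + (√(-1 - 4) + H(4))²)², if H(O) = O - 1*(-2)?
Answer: 304 + 768*I*√5 ≈ 304.0 + 1717.3*I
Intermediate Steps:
H(O) = 2 + O (H(O) = O + 2 = 2 + O)
(1 + (√(-1 - 4) + H(4))²)² = (1 + (√(-1 - 4) + (2 + 4))²)² = (1 + (√(-5) + 6)²)² = (1 + (I*√5 + 6)²)² = (1 + (6 + I*√5)²)²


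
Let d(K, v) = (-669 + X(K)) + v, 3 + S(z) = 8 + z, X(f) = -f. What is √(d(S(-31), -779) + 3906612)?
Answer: 3*√433910 ≈ 1976.2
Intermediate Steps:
S(z) = 5 + z (S(z) = -3 + (8 + z) = 5 + z)
d(K, v) = -669 + v - K (d(K, v) = (-669 - K) + v = -669 + v - K)
√(d(S(-31), -779) + 3906612) = √((-669 - 779 - (5 - 31)) + 3906612) = √((-669 - 779 - 1*(-26)) + 3906612) = √((-669 - 779 + 26) + 3906612) = √(-1422 + 3906612) = √3905190 = 3*√433910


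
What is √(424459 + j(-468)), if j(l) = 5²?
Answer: 2*√106121 ≈ 651.52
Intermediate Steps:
j(l) = 25
√(424459 + j(-468)) = √(424459 + 25) = √424484 = 2*√106121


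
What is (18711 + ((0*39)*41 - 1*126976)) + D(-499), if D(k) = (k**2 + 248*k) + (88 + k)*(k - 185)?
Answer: 298108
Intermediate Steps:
D(k) = k**2 + 248*k + (-185 + k)*(88 + k) (D(k) = (k**2 + 248*k) + (88 + k)*(-185 + k) = (k**2 + 248*k) + (-185 + k)*(88 + k) = k**2 + 248*k + (-185 + k)*(88 + k))
(18711 + ((0*39)*41 - 1*126976)) + D(-499) = (18711 + ((0*39)*41 - 1*126976)) + (-16280 + 2*(-499)**2 + 151*(-499)) = (18711 + (0*41 - 126976)) + (-16280 + 2*249001 - 75349) = (18711 + (0 - 126976)) + (-16280 + 498002 - 75349) = (18711 - 126976) + 406373 = -108265 + 406373 = 298108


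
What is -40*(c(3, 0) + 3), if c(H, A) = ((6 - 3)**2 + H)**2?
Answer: -5880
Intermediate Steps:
c(H, A) = (9 + H)**2 (c(H, A) = (3**2 + H)**2 = (9 + H)**2)
-40*(c(3, 0) + 3) = -40*((9 + 3)**2 + 3) = -40*(12**2 + 3) = -40*(144 + 3) = -40*147 = -5880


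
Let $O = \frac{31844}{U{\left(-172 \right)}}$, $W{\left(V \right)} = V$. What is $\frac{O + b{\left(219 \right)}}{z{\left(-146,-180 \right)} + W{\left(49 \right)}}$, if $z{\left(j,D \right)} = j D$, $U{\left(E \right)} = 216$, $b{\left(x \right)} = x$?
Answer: $\frac{19787}{1421766} \approx 0.013917$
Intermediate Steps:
$z{\left(j,D \right)} = D j$
$O = \frac{7961}{54}$ ($O = \frac{31844}{216} = 31844 \cdot \frac{1}{216} = \frac{7961}{54} \approx 147.43$)
$\frac{O + b{\left(219 \right)}}{z{\left(-146,-180 \right)} + W{\left(49 \right)}} = \frac{\frac{7961}{54} + 219}{\left(-180\right) \left(-146\right) + 49} = \frac{19787}{54 \left(26280 + 49\right)} = \frac{19787}{54 \cdot 26329} = \frac{19787}{54} \cdot \frac{1}{26329} = \frac{19787}{1421766}$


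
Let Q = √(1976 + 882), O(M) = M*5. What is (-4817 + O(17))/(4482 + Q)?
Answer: -10604412/10042733 + 2366*√2858/10042733 ≈ -1.0433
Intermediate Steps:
O(M) = 5*M
Q = √2858 ≈ 53.460
(-4817 + O(17))/(4482 + Q) = (-4817 + 5*17)/(4482 + √2858) = (-4817 + 85)/(4482 + √2858) = -4732/(4482 + √2858)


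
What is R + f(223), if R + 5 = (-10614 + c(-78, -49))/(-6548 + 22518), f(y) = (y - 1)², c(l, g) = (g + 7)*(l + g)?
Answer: 78698035/1597 ≈ 49279.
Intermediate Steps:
c(l, g) = (7 + g)*(g + l)
f(y) = (-1 + y)²
R = -8513/1597 (R = -5 + (-10614 + ((-49)² + 7*(-49) + 7*(-78) - 49*(-78)))/(-6548 + 22518) = -5 + (-10614 + (2401 - 343 - 546 + 3822))/15970 = -5 + (-10614 + 5334)*(1/15970) = -5 - 5280*1/15970 = -5 - 528/1597 = -8513/1597 ≈ -5.3306)
R + f(223) = -8513/1597 + (-1 + 223)² = -8513/1597 + 222² = -8513/1597 + 49284 = 78698035/1597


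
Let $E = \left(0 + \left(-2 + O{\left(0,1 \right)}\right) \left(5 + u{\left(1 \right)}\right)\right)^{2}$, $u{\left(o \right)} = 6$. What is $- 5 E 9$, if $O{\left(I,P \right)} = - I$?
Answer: $-21780$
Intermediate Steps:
$E = 484$ ($E = \left(0 + \left(-2 - 0\right) \left(5 + 6\right)\right)^{2} = \left(0 + \left(-2 + 0\right) 11\right)^{2} = \left(0 - 22\right)^{2} = \left(-22\right)^{2} = 484$)
$- 5 E 9 = \left(-5\right) 484 \cdot 9 = \left(-2420\right) 9 = -21780$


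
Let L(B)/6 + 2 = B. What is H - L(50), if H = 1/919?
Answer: -264671/919 ≈ -288.00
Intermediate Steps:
L(B) = -12 + 6*B
H = 1/919 ≈ 0.0010881
H - L(50) = 1/919 - (-12 + 6*50) = 1/919 - (-12 + 300) = 1/919 - 1*288 = 1/919 - 288 = -264671/919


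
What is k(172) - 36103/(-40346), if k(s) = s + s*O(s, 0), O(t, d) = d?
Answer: 6975615/40346 ≈ 172.89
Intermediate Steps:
k(s) = s (k(s) = s + s*0 = s + 0 = s)
k(172) - 36103/(-40346) = 172 - 36103/(-40346) = 172 - 36103*(-1/40346) = 172 + 36103/40346 = 6975615/40346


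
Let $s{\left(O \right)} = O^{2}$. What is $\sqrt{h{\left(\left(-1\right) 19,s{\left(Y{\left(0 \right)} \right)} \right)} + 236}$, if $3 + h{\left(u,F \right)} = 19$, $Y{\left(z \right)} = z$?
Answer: $6 \sqrt{7} \approx 15.875$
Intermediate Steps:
$h{\left(u,F \right)} = 16$ ($h{\left(u,F \right)} = -3 + 19 = 16$)
$\sqrt{h{\left(\left(-1\right) 19,s{\left(Y{\left(0 \right)} \right)} \right)} + 236} = \sqrt{16 + 236} = \sqrt{252} = 6 \sqrt{7}$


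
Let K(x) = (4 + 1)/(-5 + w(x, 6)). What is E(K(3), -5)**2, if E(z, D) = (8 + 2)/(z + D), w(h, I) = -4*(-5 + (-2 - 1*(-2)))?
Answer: 225/49 ≈ 4.5918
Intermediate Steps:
w(h, I) = 20 (w(h, I) = -4*(-5 + (-2 + 2)) = -4*(-5 + 0) = -4*(-5) = 20)
K(x) = 1/3 (K(x) = (4 + 1)/(-5 + 20) = 5/15 = 5*(1/15) = 1/3)
E(z, D) = 10/(D + z)
E(K(3), -5)**2 = (10/(-5 + 1/3))**2 = (10/(-14/3))**2 = (10*(-3/14))**2 = (-15/7)**2 = 225/49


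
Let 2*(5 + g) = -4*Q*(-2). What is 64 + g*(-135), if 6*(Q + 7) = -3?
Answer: 4789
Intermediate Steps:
Q = -15/2 (Q = -7 + (⅙)*(-3) = -7 - ½ = -15/2 ≈ -7.5000)
g = -35 (g = -5 + (-4*(-15/2)*(-2))/2 = -5 + (30*(-2))/2 = -5 + (½)*(-60) = -5 - 30 = -35)
64 + g*(-135) = 64 - 35*(-135) = 64 + 4725 = 4789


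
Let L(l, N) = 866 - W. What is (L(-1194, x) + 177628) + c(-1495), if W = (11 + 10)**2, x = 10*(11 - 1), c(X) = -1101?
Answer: 176952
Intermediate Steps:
x = 100 (x = 10*10 = 100)
W = 441 (W = 21**2 = 441)
L(l, N) = 425 (L(l, N) = 866 - 1*441 = 866 - 441 = 425)
(L(-1194, x) + 177628) + c(-1495) = (425 + 177628) - 1101 = 178053 - 1101 = 176952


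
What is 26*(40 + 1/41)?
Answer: 42666/41 ≈ 1040.6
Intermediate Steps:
26*(40 + 1/41) = 26*(1641/41) = 42666/41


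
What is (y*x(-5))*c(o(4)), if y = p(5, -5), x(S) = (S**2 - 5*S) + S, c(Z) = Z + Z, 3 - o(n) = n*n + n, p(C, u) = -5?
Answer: 7650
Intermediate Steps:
o(n) = 3 - n - n**2 (o(n) = 3 - (n*n + n) = 3 - (n**2 + n) = 3 - (n + n**2) = 3 + (-n - n**2) = 3 - n - n**2)
c(Z) = 2*Z
x(S) = S**2 - 4*S
y = -5
(y*x(-5))*c(o(4)) = (-(-25)*(-4 - 5))*(2*(3 - 1*4 - 1*4**2)) = (-(-25)*(-9))*(2*(3 - 4 - 1*16)) = (-5*45)*(2*(3 - 4 - 16)) = -450*(-17) = -225*(-34) = 7650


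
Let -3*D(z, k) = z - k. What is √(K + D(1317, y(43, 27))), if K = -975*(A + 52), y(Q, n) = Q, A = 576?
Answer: 61*I*√1482/3 ≈ 782.77*I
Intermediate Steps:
K = -612300 (K = -975*(576 + 52) = -975*628 = -612300)
D(z, k) = -z/3 + k/3 (D(z, k) = -(z - k)/3 = -z/3 + k/3)
√(K + D(1317, y(43, 27))) = √(-612300 + (-⅓*1317 + (⅓)*43)) = √(-612300 + (-439 + 43/3)) = √(-612300 - 1274/3) = √(-1838174/3) = 61*I*√1482/3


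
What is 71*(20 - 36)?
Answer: -1136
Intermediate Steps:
71*(20 - 36) = 71*(-16) = -1136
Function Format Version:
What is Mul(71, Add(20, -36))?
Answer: -1136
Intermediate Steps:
Mul(71, Add(20, -36)) = Mul(71, -16) = -1136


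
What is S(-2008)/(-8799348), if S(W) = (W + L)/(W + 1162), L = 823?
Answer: -395/2481416136 ≈ -1.5918e-7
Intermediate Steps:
S(W) = (823 + W)/(1162 + W) (S(W) = (W + 823)/(W + 1162) = (823 + W)/(1162 + W))
S(-2008)/(-8799348) = ((823 - 2008)/(1162 - 2008))/(-8799348) = (-1185/(-846))*(-1/8799348) = -1/846*(-1185)*(-1/8799348) = (395/282)*(-1/8799348) = -395/2481416136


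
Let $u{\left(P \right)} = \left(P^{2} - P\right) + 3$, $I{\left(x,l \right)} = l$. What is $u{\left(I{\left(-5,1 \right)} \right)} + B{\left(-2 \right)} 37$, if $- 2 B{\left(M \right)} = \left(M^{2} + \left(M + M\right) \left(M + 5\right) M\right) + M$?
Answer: $-478$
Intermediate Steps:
$B{\left(M \right)} = - \frac{M}{2} - \frac{M^{2}}{2} - M^{2} \left(5 + M\right)$ ($B{\left(M \right)} = - \frac{\left(M^{2} + \left(M + M\right) \left(M + 5\right) M\right) + M}{2} = - \frac{\left(M^{2} + 2 M \left(5 + M\right) M\right) + M}{2} = - \frac{\left(M^{2} + 2 M^{2} \left(5 + M\right)\right) + M}{2} = - \frac{M + M^{2} + 2 M^{2} \left(5 + M\right)}{2} = - \frac{M}{2} - \frac{M^{2}}{2} - M^{2} \left(5 + M\right)$)
$u{\left(P \right)} = 3 + P^{2} - P$
$u{\left(I{\left(-5,1 \right)} \right)} + B{\left(-2 \right)} 37 = \left(3 + 1^{2} - 1\right) + \left(- \frac{1}{2}\right) \left(-2\right) \left(1 + 2 \left(-2\right)^{2} + 11 \left(-2\right)\right) 37 = \left(3 + 1 - 1\right) + \left(- \frac{1}{2}\right) \left(-2\right) \left(1 + 2 \cdot 4 - 22\right) 37 = 3 + \left(- \frac{1}{2}\right) \left(-2\right) \left(1 + 8 - 22\right) 37 = 3 + \left(- \frac{1}{2}\right) \left(-2\right) \left(-13\right) 37 = 3 - 481 = -478$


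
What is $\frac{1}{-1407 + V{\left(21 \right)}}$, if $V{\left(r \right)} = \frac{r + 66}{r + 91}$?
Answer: $- \frac{112}{157497} \approx -0.00071112$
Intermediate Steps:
$V{\left(r \right)} = \frac{66 + r}{91 + r}$
$\frac{1}{-1407 + V{\left(21 \right)}} = \frac{1}{-1407 + \frac{66 + 21}{91 + 21}} = \frac{1}{-1407 + \frac{1}{112} \cdot 87} = \frac{1}{-1407 + \frac{87}{112}} = \frac{1}{- \frac{157497}{112}} = - \frac{112}{157497}$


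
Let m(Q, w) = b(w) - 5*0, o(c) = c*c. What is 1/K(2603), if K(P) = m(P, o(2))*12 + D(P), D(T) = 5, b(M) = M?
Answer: 1/53 ≈ 0.018868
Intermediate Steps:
o(c) = c**2
m(Q, w) = w (m(Q, w) = w - 5*0 = w + 0 = w)
K(P) = 53 (K(P) = 2**2*12 + 5 = 4*12 + 5 = 48 + 5 = 53)
1/K(2603) = 1/53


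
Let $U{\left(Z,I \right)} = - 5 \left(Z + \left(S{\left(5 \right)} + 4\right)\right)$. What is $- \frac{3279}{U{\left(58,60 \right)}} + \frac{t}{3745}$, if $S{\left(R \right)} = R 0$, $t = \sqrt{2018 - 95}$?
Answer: $\frac{3279}{310} + \frac{\sqrt{1923}}{3745} \approx 10.589$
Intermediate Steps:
$t = \sqrt{1923} \approx 43.852$
$S{\left(R \right)} = 0$
$U{\left(Z,I \right)} = -20 - 5 Z$ ($U{\left(Z,I \right)} = - 5 \left(Z + \left(0 + 4\right)\right) = - 5 \left(Z + 4\right) = - 5 \left(4 + Z\right) = -20 - 5 Z$)
$- \frac{3279}{U{\left(58,60 \right)}} + \frac{t}{3745} = - \frac{3279}{-20 - 290} + \frac{\sqrt{1923}}{3745} = - \frac{3279}{-20 - 290} + \sqrt{1923} \cdot \frac{1}{3745} = - \frac{3279}{-310} + \frac{\sqrt{1923}}{3745} = \left(-3279\right) \left(- \frac{1}{310}\right) + \frac{\sqrt{1923}}{3745} = \frac{3279}{310} + \frac{\sqrt{1923}}{3745}$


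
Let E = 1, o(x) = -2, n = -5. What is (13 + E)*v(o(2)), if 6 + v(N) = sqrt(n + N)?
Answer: -84 + 14*I*sqrt(7) ≈ -84.0 + 37.041*I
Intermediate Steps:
v(N) = -6 + sqrt(-5 + N)
(13 + E)*v(o(2)) = (13 + 1)*(-6 + sqrt(-5 - 2)) = 14*(-6 + sqrt(-7)) = 14*(-6 + I*sqrt(7)) = -84 + 14*I*sqrt(7)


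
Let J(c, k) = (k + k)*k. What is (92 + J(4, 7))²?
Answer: 36100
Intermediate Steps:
J(c, k) = 2*k² (J(c, k) = (2*k)*k = 2*k²)
(92 + J(4, 7))² = (92 + 2*7²)² = (92 + 2*49)² = (92 + 98)² = 190² = 36100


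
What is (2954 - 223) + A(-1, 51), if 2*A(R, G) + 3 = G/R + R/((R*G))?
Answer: 275809/102 ≈ 2704.0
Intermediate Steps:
A(R, G) = -3/2 + 1/(2*G) + G/(2*R) (A(R, G) = -3/2 + (G/R + R/((R*G)))/2 = -3/2 + (G/R + R/((G*R)))/2 = -3/2 + (G/R + R*(1/(G*R)))/2 = -3/2 + (G/R + 1/G)/2 = -3/2 + (1/G + G/R)/2 = -3/2 + (1/(2*G) + G/(2*R)) = -3/2 + 1/(2*G) + G/(2*R))
(2954 - 223) + A(-1, 51) = (2954 - 223) + (-3/2 + (1/2)/51 + (1/2)*51/(-1)) = 2731 + (-3/2 + (1/2)*(1/51) + (1/2)*51*(-1)) = 2731 + (-3/2 + 1/102 - 51/2) = 2731 - 2753/102 = 275809/102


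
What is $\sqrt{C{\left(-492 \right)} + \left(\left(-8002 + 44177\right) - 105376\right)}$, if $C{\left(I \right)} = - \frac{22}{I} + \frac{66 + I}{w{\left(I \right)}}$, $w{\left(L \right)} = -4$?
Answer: $\frac{i \sqrt{1045330014}}{123} \approx 262.86 i$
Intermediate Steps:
$C{\left(I \right)} = - \frac{33}{2} - \frac{22}{I} - \frac{I}{4}$ ($C{\left(I \right)} = - \frac{22}{I} + \frac{66 + I}{-4} = - \frac{22}{I} + \left(66 + I\right) \left(- \frac{1}{4}\right) = - \frac{22}{I} - \left(\frac{33}{2} + \frac{I}{4}\right) = - \frac{33}{2} - \frac{22}{I} - \frac{I}{4}$)
$\sqrt{C{\left(-492 \right)} + \left(\left(-8002 + 44177\right) - 105376\right)} = \sqrt{\frac{-88 - 492 \left(-66 - -492\right)}{4 \left(-492\right)} + \left(\left(-8002 + 44177\right) - 105376\right)} = \sqrt{\frac{1}{4} \left(- \frac{1}{492}\right) \left(-88 - 492 \left(-66 + 492\right)\right) + \left(36175 - 105376\right)} = \sqrt{\frac{1}{4} \left(- \frac{1}{492}\right) \left(-88 - 209592\right) - 69201} = \sqrt{\frac{1}{4} \left(- \frac{1}{492}\right) \left(-209680\right) - 69201} = \sqrt{\frac{13105}{123} - 69201} = \sqrt{- \frac{8498618}{123}} = \frac{i \sqrt{1045330014}}{123}$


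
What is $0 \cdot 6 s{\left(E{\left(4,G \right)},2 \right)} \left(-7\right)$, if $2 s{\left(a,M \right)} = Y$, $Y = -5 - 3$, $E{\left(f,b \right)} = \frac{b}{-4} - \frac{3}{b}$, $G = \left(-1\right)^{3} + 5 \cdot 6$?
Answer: $0$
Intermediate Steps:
$G = 29$ ($G = -1 + 30 = 29$)
$E{\left(f,b \right)} = - \frac{3}{b} - \frac{b}{4}$ ($E{\left(f,b \right)} = b \left(- \frac{1}{4}\right) - \frac{3}{b} = - \frac{b}{4} - \frac{3}{b} = - \frac{3}{b} - \frac{b}{4}$)
$Y = -8$
$s{\left(a,M \right)} = -4$ ($s{\left(a,M \right)} = \frac{1}{2} \left(-8\right) = -4$)
$0 \cdot 6 s{\left(E{\left(4,G \right)},2 \right)} \left(-7\right) = 0 \cdot 6 \left(-4\right) \left(-7\right) = 0 \left(-4\right) \left(-7\right) = 0 \left(-7\right) = 0$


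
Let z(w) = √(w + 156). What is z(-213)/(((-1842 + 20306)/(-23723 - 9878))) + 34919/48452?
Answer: 34919/48452 - 33601*I*√57/18464 ≈ 0.72069 - 13.739*I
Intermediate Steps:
z(w) = √(156 + w)
z(-213)/(((-1842 + 20306)/(-23723 - 9878))) + 34919/48452 = √(156 - 213)/(((-1842 + 20306)/(-23723 - 9878))) + 34919/48452 = √(-57)/((18464/(-33601))) + 34919*(1/48452) = (I*√57)/((18464*(-1/33601))) + 34919/48452 = (I*√57)/(-18464/33601) + 34919/48452 = (I*√57)*(-33601/18464) + 34919/48452 = -33601*I*√57/18464 + 34919/48452 = 34919/48452 - 33601*I*√57/18464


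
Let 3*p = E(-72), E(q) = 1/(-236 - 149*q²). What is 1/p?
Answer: -2317956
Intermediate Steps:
p = -1/2317956 (p = (-1/(236 + 149*(-72)²))/3 = (-1/(236 + 149*5184))/3 = (-1/(236 + 772416))/3 = (-1/772652)/3 = (-1*1/772652)/3 = (⅓)*(-1/772652) = -1/2317956 ≈ -4.3141e-7)
1/p = 1/(-1/2317956) = -2317956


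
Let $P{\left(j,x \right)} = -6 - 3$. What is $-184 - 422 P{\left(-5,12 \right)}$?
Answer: $3614$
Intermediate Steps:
$P{\left(j,x \right)} = -9$
$-184 - 422 P{\left(-5,12 \right)} = -184 - -3798 = -184 + 3798 = 3614$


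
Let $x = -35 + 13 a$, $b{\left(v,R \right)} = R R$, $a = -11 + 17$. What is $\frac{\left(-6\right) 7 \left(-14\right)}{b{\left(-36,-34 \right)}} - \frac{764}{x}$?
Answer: $- \frac{214475}{12427} \approx -17.259$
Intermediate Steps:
$a = 6$
$b{\left(v,R \right)} = R^{2}$
$x = 43$ ($x = -35 + 13 \cdot 6 = -35 + 78 = 43$)
$\frac{\left(-6\right) 7 \left(-14\right)}{b{\left(-36,-34 \right)}} - \frac{764}{x} = \frac{\left(-6\right) 7 \left(-14\right)}{\left(-34\right)^{2}} - \frac{764}{43} = \frac{\left(-42\right) \left(-14\right)}{1156} - \frac{764}{43} = 588 \cdot \frac{1}{1156} - \frac{764}{43} = \frac{147}{289} - \frac{764}{43} = - \frac{214475}{12427}$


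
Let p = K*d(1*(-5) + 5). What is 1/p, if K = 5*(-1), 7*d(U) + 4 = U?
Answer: 7/20 ≈ 0.35000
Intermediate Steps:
d(U) = -4/7 + U/7
K = -5
p = 20/7 (p = -5*(-4/7 + (1*(-5) + 5)/7) = -5*(-4/7 + (-5 + 5)/7) = -5*(-4/7 + (⅐)*0) = -5*(-4/7 + 0) = -5*(-4/7) = 20/7 ≈ 2.8571)
1/p = 1/(20/7) = 7/20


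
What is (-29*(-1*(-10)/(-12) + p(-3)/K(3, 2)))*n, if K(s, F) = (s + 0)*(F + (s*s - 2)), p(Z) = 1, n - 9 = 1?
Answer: 6235/27 ≈ 230.93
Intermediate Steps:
n = 10 (n = 9 + 1 = 10)
K(s, F) = s*(-2 + F + s**2) (K(s, F) = s*(F + (s**2 - 2)) = s*(F + (-2 + s**2)) = s*(-2 + F + s**2))
(-29*(-1*(-10)/(-12) + p(-3)/K(3, 2)))*n = -29*(-1*(-10)/(-12) + 1/(3*(-2 + 2 + 3**2)))*10 = -29*(10*(-1/12) + 1/(3*(-2 + 2 + 9)))*10 = -29*(-5/6 + 1/(3*9))*10 = -29*(-5/6 + 1/27)*10 = -29*(-43/54)*10 = (1247/54)*10 = 6235/27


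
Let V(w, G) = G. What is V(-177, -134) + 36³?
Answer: 46522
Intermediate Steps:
V(-177, -134) + 36³ = -134 + 36³ = -134 + 46656 = 46522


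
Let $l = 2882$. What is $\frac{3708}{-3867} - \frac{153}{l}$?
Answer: $- \frac{3759369}{3714898} \approx -1.012$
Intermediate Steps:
$\frac{3708}{-3867} - \frac{153}{l} = \frac{3708}{-3867} - \frac{153}{2882} = 3708 \left(- \frac{1}{3867}\right) - \frac{153}{2882} = - \frac{1236}{1289} - \frac{153}{2882} = - \frac{3759369}{3714898}$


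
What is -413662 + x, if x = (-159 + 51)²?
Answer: -401998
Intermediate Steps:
x = 11664 (x = (-108)² = 11664)
-413662 + x = -413662 + 11664 = -401998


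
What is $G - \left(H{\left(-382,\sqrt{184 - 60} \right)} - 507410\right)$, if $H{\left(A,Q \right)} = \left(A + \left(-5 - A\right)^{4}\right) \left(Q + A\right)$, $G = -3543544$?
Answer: $7716646126804 - 40401304518 \sqrt{31} \approx 7.4917 \cdot 10^{12}$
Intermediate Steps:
$H{\left(A,Q \right)} = \left(A + Q\right) \left(A + \left(-5 - A\right)^{4}\right)$ ($H{\left(A,Q \right)} = \left(A + \left(-5 - A\right)^{4}\right) \left(A + Q\right) = \left(A + Q\right) \left(A + \left(-5 - A\right)^{4}\right)$)
$G - \left(H{\left(-382,\sqrt{184 - 60} \right)} - 507410\right) = -3543544 - \left(\left(\left(-382\right)^{2} - 382 \sqrt{184 - 60} - 382 \left(5 - 382\right)^{4} + \sqrt{184 - 60} \left(5 - 382\right)^{4}\right) - 507410\right) = -3543544 - \left(\left(145924 - 382 \sqrt{124} - 382 \left(-377\right)^{4} + \sqrt{124} \left(-377\right)^{4}\right) - 507410\right) = -3543544 - \left(\left(145924 - 382 \cdot 2 \sqrt{31} - 7716649308862 + 2 \sqrt{31} \cdot 20200652641\right) - 507410\right) = -3543544 - \left(\left(145924 - 764 \sqrt{31} - 7716649308862 + 40401305282 \sqrt{31}\right) - 507410\right) = -3543544 - \left(\left(-7716649162938 + 40401304518 \sqrt{31}\right) - 507410\right) = -3543544 - \left(-7716649670348 + 40401304518 \sqrt{31}\right) = -3543544 + \left(7716649670348 - 40401304518 \sqrt{31}\right) = 7716646126804 - 40401304518 \sqrt{31}$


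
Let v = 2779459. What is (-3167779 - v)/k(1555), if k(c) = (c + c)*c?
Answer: -2973619/2418025 ≈ -1.2298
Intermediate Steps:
k(c) = 2*c² (k(c) = (2*c)*c = 2*c²)
(-3167779 - v)/k(1555) = (-3167779 - 1*2779459)/((2*1555²)) = (-3167779 - 2779459)/((2*2418025)) = -5947238/4836050 = -5947238*1/4836050 = -2973619/2418025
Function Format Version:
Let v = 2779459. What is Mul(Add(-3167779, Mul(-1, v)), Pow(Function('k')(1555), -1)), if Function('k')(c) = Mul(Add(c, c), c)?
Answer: Rational(-2973619, 2418025) ≈ -1.2298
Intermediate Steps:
Function('k')(c) = Mul(2, Pow(c, 2)) (Function('k')(c) = Mul(Mul(2, c), c) = Mul(2, Pow(c, 2)))
Mul(Add(-3167779, Mul(-1, v)), Pow(Function('k')(1555), -1)) = Mul(Add(-3167779, Mul(-1, 2779459)), Pow(Mul(2, Pow(1555, 2)), -1)) = Mul(Add(-3167779, -2779459), Pow(Mul(2, 2418025), -1)) = Mul(-5947238, Pow(4836050, -1)) = Mul(-5947238, Rational(1, 4836050)) = Rational(-2973619, 2418025)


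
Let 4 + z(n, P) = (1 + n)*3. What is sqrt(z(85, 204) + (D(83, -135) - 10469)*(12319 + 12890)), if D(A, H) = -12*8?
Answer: I*sqrt(266332831) ≈ 16320.0*I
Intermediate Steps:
D(A, H) = -96
z(n, P) = -1 + 3*n (z(n, P) = -4 + (1 + n)*3 = -4 + (3 + 3*n) = -1 + 3*n)
sqrt(z(85, 204) + (D(83, -135) - 10469)*(12319 + 12890)) = sqrt((-1 + 3*85) + (-96 - 10469)*(12319 + 12890)) = sqrt((-1 + 255) - 10565*25209) = sqrt(254 - 266333085) = sqrt(-266332831) = I*sqrt(266332831)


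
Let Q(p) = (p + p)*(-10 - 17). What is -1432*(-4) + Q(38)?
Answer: 3676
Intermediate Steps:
Q(p) = -54*p (Q(p) = (2*p)*(-27) = -54*p)
-1432*(-4) + Q(38) = -1432*(-4) - 54*38 = 5728 - 2052 = 3676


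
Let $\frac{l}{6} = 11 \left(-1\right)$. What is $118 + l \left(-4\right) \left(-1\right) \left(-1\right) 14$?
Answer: $3814$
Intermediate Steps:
$l = -66$ ($l = 6 \cdot 11 \left(-1\right) = 6 \left(-11\right) = -66$)
$118 + l \left(-4\right) \left(-1\right) \left(-1\right) 14 = 118 - 66 \left(-4\right) \left(-1\right) \left(-1\right) 14 = 118 - 66 \cdot 4 \left(-1\right) 14 = 118 - 66 \left(\left(-4\right) 14\right) = 118 - -3696 = 118 + 3696 = 3814$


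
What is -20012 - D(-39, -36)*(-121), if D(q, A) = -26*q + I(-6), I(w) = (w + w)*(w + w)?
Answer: 120106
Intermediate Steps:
I(w) = 4*w² (I(w) = (2*w)*(2*w) = 4*w²)
D(q, A) = 144 - 26*q (D(q, A) = -26*q + 4*(-6)² = -26*q + 4*36 = -26*q + 144 = 144 - 26*q)
-20012 - D(-39, -36)*(-121) = -20012 - (144 - 26*(-39))*(-121) = -20012 - (144 + 1014)*(-121) = -20012 - 1158*(-121) = -20012 - 1*(-140118) = -20012 + 140118 = 120106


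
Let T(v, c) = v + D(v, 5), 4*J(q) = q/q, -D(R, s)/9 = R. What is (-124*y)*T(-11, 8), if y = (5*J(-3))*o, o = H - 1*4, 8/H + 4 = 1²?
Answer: 272800/3 ≈ 90933.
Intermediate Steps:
D(R, s) = -9*R
H = -8/3 (H = 8/(-4 + 1²) = 8/(-4 + 1) = 8/(-3) = 8*(-⅓) = -8/3 ≈ -2.6667)
J(q) = ¼ (J(q) = (q/q)/4 = (¼)*1 = ¼)
o = -20/3 (o = -8/3 - 1*4 = -8/3 - 4 = -20/3 ≈ -6.6667)
T(v, c) = -8*v (T(v, c) = v - 9*v = -8*v)
y = -25/3 (y = (5*(¼))*(-20/3) = (5/4)*(-20/3) = -25/3 ≈ -8.3333)
(-124*y)*T(-11, 8) = (-124*(-25/3))*(-8*(-11)) = (3100/3)*88 = 272800/3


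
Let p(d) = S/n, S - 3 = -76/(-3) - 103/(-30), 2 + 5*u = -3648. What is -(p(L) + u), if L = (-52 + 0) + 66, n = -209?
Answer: 4578053/6270 ≈ 730.15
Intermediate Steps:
u = -730 (u = -⅖ + (⅕)*(-3648) = -⅖ - 3648/5 = -730)
L = 14 (L = -52 + 66 = 14)
S = 953/30 (S = 3 + (-76/(-3) - 103/(-30)) = 3 + (-76*(-⅓) - 103*(-1/30)) = 3 + (76/3 + 103/30) = 3 + 863/30 = 953/30 ≈ 31.767)
p(d) = -953/6270 (p(d) = (953/30)/(-209) = (953/30)*(-1/209) = -953/6270)
-(p(L) + u) = -(-953/6270 - 730) = -1*(-4578053/6270) = 4578053/6270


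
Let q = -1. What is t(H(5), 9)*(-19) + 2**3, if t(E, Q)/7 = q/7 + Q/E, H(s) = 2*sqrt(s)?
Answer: 27 - 1197*sqrt(5)/10 ≈ -240.66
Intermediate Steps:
t(E, Q) = -1 + 7*Q/E (t(E, Q) = 7*(-1/7 + Q/E) = -1 + 7*Q/E)
t(H(5), 9)*(-19) + 2**3 = ((-2*sqrt(5) + 7*9)/((2*sqrt(5))))*(-19) + 2**3 = ((sqrt(5)/10)*(-2*sqrt(5) + 63))*(-19) + 8 = ((sqrt(5)/10)*(63 - 2*sqrt(5)))*(-19) + 8 = (sqrt(5)*(63 - 2*sqrt(5))/10)*(-19) + 8 = -19*sqrt(5)*(63 - 2*sqrt(5))/10 + 8 = 8 - 19*sqrt(5)*(63 - 2*sqrt(5))/10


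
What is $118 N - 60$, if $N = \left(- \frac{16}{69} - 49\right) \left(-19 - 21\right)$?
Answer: $\frac{16029700}{69} \approx 2.3231 \cdot 10^{5}$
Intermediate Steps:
$N = \frac{135880}{69}$ ($N = \left(\left(-16\right) \frac{1}{69} - 49\right) \left(-40\right) = \left(- \frac{16}{69} - 49\right) \left(-40\right) = \left(- \frac{3397}{69}\right) \left(-40\right) = \frac{135880}{69} \approx 1969.3$)
$118 N - 60 = 118 \cdot \frac{135880}{69} - 60 = \frac{16033840}{69} - 60 = \frac{16029700}{69}$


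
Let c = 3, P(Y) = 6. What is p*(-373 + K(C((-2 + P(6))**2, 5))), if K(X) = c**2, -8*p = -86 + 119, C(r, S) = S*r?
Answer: 3003/2 ≈ 1501.5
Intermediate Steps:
p = -33/8 (p = -(-86 + 119)/8 = -1/8*33 = -33/8 ≈ -4.1250)
K(X) = 9 (K(X) = 3**2 = 9)
p*(-373 + K(C((-2 + P(6))**2, 5))) = -33*(-373 + 9)/8 = -33/8*(-364) = 3003/2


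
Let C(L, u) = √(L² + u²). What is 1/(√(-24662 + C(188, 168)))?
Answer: -I*√2/(2*√(12331 - 2*√3973)) ≈ -0.0064005*I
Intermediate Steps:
1/(√(-24662 + C(188, 168))) = 1/(√(-24662 + √(188² + 168²))) = 1/(√(-24662 + √(35344 + 28224))) = 1/(√(-24662 + √63568)) = 1/(√(-24662 + 4*√3973)) = (-24662 + 4*√3973)^(-½)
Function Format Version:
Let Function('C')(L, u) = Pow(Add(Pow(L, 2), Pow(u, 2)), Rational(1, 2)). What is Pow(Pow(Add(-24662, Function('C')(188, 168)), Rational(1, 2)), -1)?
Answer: Mul(Rational(-1, 2), I, Pow(2, Rational(1, 2)), Pow(Add(12331, Mul(-2, Pow(3973, Rational(1, 2)))), Rational(-1, 2))) ≈ Mul(-0.0064005, I)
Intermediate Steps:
Pow(Pow(Add(-24662, Function('C')(188, 168)), Rational(1, 2)), -1) = Pow(Pow(Add(-24662, Pow(Add(Pow(188, 2), Pow(168, 2)), Rational(1, 2))), Rational(1, 2)), -1) = Pow(Pow(Add(-24662, Pow(Add(35344, 28224), Rational(1, 2))), Rational(1, 2)), -1) = Pow(Pow(Add(-24662, Pow(63568, Rational(1, 2))), Rational(1, 2)), -1) = Pow(Pow(Add(-24662, Mul(4, Pow(3973, Rational(1, 2)))), Rational(1, 2)), -1) = Pow(Add(-24662, Mul(4, Pow(3973, Rational(1, 2)))), Rational(-1, 2))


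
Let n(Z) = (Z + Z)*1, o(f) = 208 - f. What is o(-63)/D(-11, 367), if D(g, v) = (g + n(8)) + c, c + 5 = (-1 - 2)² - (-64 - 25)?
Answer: 271/98 ≈ 2.7653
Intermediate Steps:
n(Z) = 2*Z (n(Z) = (2*Z)*1 = 2*Z)
c = 93 (c = -5 + ((-1 - 2)² - (-64 - 25)) = -5 + ((-3)² - 1*(-89)) = -5 + (9 + 89) = -5 + 98 = 93)
D(g, v) = 109 + g (D(g, v) = (g + 2*8) + 93 = (g + 16) + 93 = (16 + g) + 93 = 109 + g)
o(-63)/D(-11, 367) = (208 - 1*(-63))/(109 - 11) = (208 + 63)/98 = 271*(1/98) = 271/98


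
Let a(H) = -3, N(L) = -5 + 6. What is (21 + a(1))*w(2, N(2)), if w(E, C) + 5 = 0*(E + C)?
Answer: -90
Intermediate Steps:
N(L) = 1
w(E, C) = -5 (w(E, C) = -5 + 0*(E + C) = -5 + 0*(C + E) = -5 + 0 = -5)
(21 + a(1))*w(2, N(2)) = (21 - 3)*(-5) = 18*(-5) = -90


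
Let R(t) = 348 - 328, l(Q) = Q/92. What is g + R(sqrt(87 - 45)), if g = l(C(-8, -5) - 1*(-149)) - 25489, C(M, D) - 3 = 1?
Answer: -2342995/92 ≈ -25467.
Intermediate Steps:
C(M, D) = 4 (C(M, D) = 3 + 1 = 4)
l(Q) = Q/92 (l(Q) = Q*(1/92) = Q/92)
R(t) = 20
g = -2344835/92 (g = (4 - 1*(-149))/92 - 25489 = (4 + 149)/92 - 25489 = (1/92)*153 - 25489 = 153/92 - 25489 = -2344835/92 ≈ -25487.)
g + R(sqrt(87 - 45)) = -2344835/92 + 20 = -2342995/92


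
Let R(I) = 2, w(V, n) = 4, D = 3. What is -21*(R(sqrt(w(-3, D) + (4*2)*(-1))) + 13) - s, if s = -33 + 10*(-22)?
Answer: -62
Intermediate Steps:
s = -253 (s = -33 - 220 = -253)
-21*(R(sqrt(w(-3, D) + (4*2)*(-1))) + 13) - s = -21*(2 + 13) - 1*(-253) = -21*15 + 253 = -315 + 253 = -62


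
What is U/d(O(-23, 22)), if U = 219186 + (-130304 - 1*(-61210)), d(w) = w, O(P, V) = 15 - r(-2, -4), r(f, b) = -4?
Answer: 150092/19 ≈ 7899.6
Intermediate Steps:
O(P, V) = 19 (O(P, V) = 15 - 1*(-4) = 15 + 4 = 19)
U = 150092 (U = 219186 + (-130304 + 61210) = 219186 - 69094 = 150092)
U/d(O(-23, 22)) = 150092/19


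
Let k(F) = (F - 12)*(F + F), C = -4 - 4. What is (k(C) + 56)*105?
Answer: 39480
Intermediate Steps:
C = -8
k(F) = 2*F*(-12 + F) (k(F) = (-12 + F)*(2*F) = 2*F*(-12 + F))
(k(C) + 56)*105 = (2*(-8)*(-12 - 8) + 56)*105 = (2*(-8)*(-20) + 56)*105 = (320 + 56)*105 = 376*105 = 39480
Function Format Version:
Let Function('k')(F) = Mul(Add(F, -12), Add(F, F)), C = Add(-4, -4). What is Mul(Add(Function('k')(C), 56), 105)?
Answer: 39480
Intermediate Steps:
C = -8
Function('k')(F) = Mul(2, F, Add(-12, F)) (Function('k')(F) = Mul(Add(-12, F), Mul(2, F)) = Mul(2, F, Add(-12, F)))
Mul(Add(Function('k')(C), 56), 105) = Mul(Add(Mul(2, -8, Add(-12, -8)), 56), 105) = Mul(Add(Mul(2, -8, -20), 56), 105) = Mul(Add(320, 56), 105) = Mul(376, 105) = 39480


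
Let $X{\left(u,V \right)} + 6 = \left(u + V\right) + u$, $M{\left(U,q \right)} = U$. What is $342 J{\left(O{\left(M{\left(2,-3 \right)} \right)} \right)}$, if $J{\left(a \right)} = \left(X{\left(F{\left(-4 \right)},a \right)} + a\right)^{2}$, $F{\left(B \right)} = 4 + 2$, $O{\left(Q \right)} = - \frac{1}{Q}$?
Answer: $8550$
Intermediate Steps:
$F{\left(B \right)} = 6$
$X{\left(u,V \right)} = -6 + V + 2 u$ ($X{\left(u,V \right)} = -6 + \left(\left(u + V\right) + u\right) = -6 + \left(\left(V + u\right) + u\right) = -6 + \left(V + 2 u\right) = -6 + V + 2 u$)
$J{\left(a \right)} = \left(6 + 2 a\right)^{2}$ ($J{\left(a \right)} = \left(\left(-6 + a + 2 \cdot 6\right) + a\right)^{2} = \left(\left(-6 + a + 12\right) + a\right)^{2} = \left(\left(6 + a\right) + a\right)^{2} = \left(6 + 2 a\right)^{2}$)
$342 J{\left(O{\left(M{\left(2,-3 \right)} \right)} \right)} = 342 \cdot 4 \left(3 - \frac{1}{2}\right)^{2} = 342 \cdot 4 \left(\frac{5}{2}\right)^{2} = 342 \cdot 4 \cdot \frac{25}{4} = 342 \cdot 25 = 8550$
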